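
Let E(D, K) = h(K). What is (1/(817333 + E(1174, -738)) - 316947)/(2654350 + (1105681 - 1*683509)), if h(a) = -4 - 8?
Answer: -129523719493/1257253018781 ≈ -0.10302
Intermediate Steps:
h(a) = -12
E(D, K) = -12
(1/(817333 + E(1174, -738)) - 316947)/(2654350 + (1105681 - 1*683509)) = (1/(817333 - 12) - 316947)/(2654350 + (1105681 - 1*683509)) = (1/817321 - 316947)/(2654350 + (1105681 - 683509)) = (1/817321 - 316947)/(2654350 + 422172) = -259047438986/817321/3076522 = -259047438986/817321*1/3076522 = -129523719493/1257253018781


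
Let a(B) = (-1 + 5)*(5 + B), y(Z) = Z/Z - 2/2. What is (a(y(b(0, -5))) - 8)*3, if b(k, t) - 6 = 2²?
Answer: 36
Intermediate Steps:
b(k, t) = 10 (b(k, t) = 6 + 2² = 6 + 4 = 10)
y(Z) = 0 (y(Z) = 1 - 2*½ = 1 - 1 = 0)
a(B) = 20 + 4*B (a(B) = 4*(5 + B) = 20 + 4*B)
(a(y(b(0, -5))) - 8)*3 = ((20 + 4*0) - 8)*3 = ((20 + 0) - 8)*3 = (20 - 8)*3 = 12*3 = 36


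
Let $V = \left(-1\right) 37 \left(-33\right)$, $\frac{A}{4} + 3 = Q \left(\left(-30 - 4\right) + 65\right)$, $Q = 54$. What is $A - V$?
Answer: $5463$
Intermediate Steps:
$A = 6684$ ($A = -12 + 4 \cdot 54 \left(\left(-30 - 4\right) + 65\right) = -12 + 4 \cdot 54 \left(-34 + 65\right) = -12 + 4 \cdot 54 \cdot 31 = -12 + 4 \cdot 1674 = -12 + 6696 = 6684$)
$V = 1221$ ($V = \left(-37\right) \left(-33\right) = 1221$)
$A - V = 6684 - 1221 = 5463$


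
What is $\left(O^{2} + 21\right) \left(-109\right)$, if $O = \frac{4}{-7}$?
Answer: $- \frac{113905}{49} \approx -2324.6$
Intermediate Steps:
$O = - \frac{4}{7}$ ($O = 4 \left(- \frac{1}{7}\right) = - \frac{4}{7} \approx -0.57143$)
$\left(O^{2} + 21\right) \left(-109\right) = \left(\left(- \frac{4}{7}\right)^{2} + 21\right) \left(-109\right) = \left(\frac{16}{49} + 21\right) \left(-109\right) = \frac{1045}{49} \left(-109\right) = - \frac{113905}{49}$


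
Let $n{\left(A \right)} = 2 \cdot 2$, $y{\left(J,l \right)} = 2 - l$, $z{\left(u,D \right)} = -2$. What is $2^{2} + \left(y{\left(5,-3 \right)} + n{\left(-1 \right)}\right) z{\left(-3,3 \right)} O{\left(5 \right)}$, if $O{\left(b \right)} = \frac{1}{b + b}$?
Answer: $\frac{11}{5} \approx 2.2$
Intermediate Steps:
$O{\left(b \right)} = \frac{1}{2 b}$
$n{\left(A \right)} = 4$
$2^{2} + \left(y{\left(5,-3 \right)} + n{\left(-1 \right)}\right) z{\left(-3,3 \right)} O{\left(5 \right)} = 2^{2} + \left(\left(2 - -3\right) + 4\right) \left(-2\right) \frac{1}{2 \cdot 5} = 4 + \left(\left(2 + 3\right) + 4\right) \left(-2\right) \frac{1}{2} \cdot \frac{1}{5} = 4 + \left(5 + 4\right) \left(-2\right) \frac{1}{10} = 4 + 9 \left(-2\right) \frac{1}{10} = 4 - \frac{9}{5} = \frac{11}{5}$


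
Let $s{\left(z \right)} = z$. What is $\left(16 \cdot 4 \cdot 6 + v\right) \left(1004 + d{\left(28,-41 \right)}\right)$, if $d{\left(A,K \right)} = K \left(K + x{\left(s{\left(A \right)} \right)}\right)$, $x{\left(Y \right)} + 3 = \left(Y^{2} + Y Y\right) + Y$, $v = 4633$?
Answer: $-314204676$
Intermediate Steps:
$x{\left(Y \right)} = -3 + Y + 2 Y^{2}$ ($x{\left(Y \right)} = -3 + \left(\left(Y^{2} + Y Y\right) + Y\right) = -3 + \left(\left(Y^{2} + Y^{2}\right) + Y\right) = -3 + \left(2 Y^{2} + Y\right) = -3 + \left(Y + 2 Y^{2}\right) = -3 + Y + 2 Y^{2}$)
$d{\left(A,K \right)} = K \left(-3 + A + K + 2 A^{2}\right)$ ($d{\left(A,K \right)} = K \left(K + \left(-3 + A + 2 A^{2}\right)\right) = K \left(-3 + A + K + 2 A^{2}\right)$)
$\left(16 \cdot 4 \cdot 6 + v\right) \left(1004 + d{\left(28,-41 \right)}\right) = \left(16 \cdot 4 \cdot 6 + 4633\right) \left(1004 - 41 \left(-3 + 28 - 41 + 2 \cdot 28^{2}\right)\right) = \left(64 \cdot 6 + 4633\right) \left(1004 - 41 \left(-3 + 28 - 41 + 2 \cdot 784\right)\right) = \left(384 + 4633\right) \left(1004 - 41 \left(-3 + 28 - 41 + 1568\right)\right) = 5017 \left(1004 - 63632\right) = 5017 \left(-62628\right) = -314204676$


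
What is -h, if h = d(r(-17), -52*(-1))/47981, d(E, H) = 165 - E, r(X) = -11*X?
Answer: 22/47981 ≈ 0.00045851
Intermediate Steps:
h = -22/47981 (h = (165 - (-11)*(-17))/47981 = (165 - 1*187)*(1/47981) = (165 - 187)*(1/47981) = -22*1/47981 = -22/47981 ≈ -0.00045851)
-h = -1*(-22/47981) = 22/47981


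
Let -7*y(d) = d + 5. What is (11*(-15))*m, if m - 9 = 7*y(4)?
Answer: 0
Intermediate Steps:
y(d) = -5/7 - d/7 (y(d) = -(d + 5)/7 = -(5 + d)/7 = -5/7 - d/7)
m = 0 (m = 9 + 7*(-5/7 - ⅐*4) = 9 + 7*(-5/7 - 4/7) = 9 + 7*(-9/7) = 9 - 9 = 0)
(11*(-15))*m = (11*(-15))*0 = -165*0 = 0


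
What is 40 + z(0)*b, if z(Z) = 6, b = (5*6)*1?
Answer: 220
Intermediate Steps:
b = 30 (b = 30*1 = 30)
40 + z(0)*b = 40 + 6*30 = 40 + 180 = 220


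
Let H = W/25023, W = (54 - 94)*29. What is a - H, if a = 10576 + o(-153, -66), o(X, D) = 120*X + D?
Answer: -196429390/25023 ≈ -7850.0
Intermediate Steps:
W = -1160 (W = -40*29 = -1160)
o(X, D) = D + 120*X
H = -1160/25023 ≈ -0.046357
a = -7850 (a = 10576 + (-66 + 120*(-153)) = 10576 + (-66 - 18360) = 10576 - 18426 = -7850)
a - H = -7850 - 1*(-1160/25023) = -7850 + 1160/25023 = -196429390/25023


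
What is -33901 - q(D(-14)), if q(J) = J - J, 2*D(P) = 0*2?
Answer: -33901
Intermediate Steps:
D(P) = 0 (D(P) = (0*2)/2 = (½)*0 = 0)
q(J) = 0
-33901 - q(D(-14)) = -33901 - 1*0 = -33901 + 0 = -33901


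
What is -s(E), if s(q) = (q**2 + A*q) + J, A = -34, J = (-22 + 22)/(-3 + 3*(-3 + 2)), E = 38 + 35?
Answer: -2847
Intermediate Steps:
E = 73
J = 0 (J = 0/(-3 + 3*(-1)) = 0/(-3 - 3) = 0/(-6) = 0*(-1/6) = 0)
s(q) = q**2 - 34*q (s(q) = (q**2 - 34*q) + 0 = q**2 - 34*q)
-s(E) = -73*(-34 + 73) = -73*39 = -1*2847 = -2847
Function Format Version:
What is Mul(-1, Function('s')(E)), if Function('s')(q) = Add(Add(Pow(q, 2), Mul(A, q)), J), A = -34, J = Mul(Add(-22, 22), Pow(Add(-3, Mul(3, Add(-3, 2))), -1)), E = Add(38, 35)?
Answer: -2847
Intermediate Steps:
E = 73
J = 0 (J = Mul(0, Pow(Add(-3, Mul(3, -1)), -1)) = Mul(0, Pow(Add(-3, -3), -1)) = Mul(0, Pow(-6, -1)) = Mul(0, Rational(-1, 6)) = 0)
Function('s')(q) = Add(Pow(q, 2), Mul(-34, q)) (Function('s')(q) = Add(Add(Pow(q, 2), Mul(-34, q)), 0) = Add(Pow(q, 2), Mul(-34, q)))
Mul(-1, Function('s')(E)) = Mul(-1, Mul(73, Add(-34, 73))) = Mul(-1, Mul(73, 39)) = Mul(-1, 2847) = -2847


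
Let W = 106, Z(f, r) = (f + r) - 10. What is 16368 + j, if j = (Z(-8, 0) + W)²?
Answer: 24112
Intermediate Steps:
Z(f, r) = -10 + f + r
j = 7744 (j = ((-10 - 8 + 0) + 106)² = (-18 + 106)² = 88² = 7744)
16368 + j = 16368 + 7744 = 24112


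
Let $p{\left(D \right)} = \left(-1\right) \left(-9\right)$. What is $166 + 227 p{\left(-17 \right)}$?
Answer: $2209$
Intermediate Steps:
$p{\left(D \right)} = 9$
$166 + 227 p{\left(-17 \right)} = 166 + 227 \cdot 9 = 166 + 2043 = 2209$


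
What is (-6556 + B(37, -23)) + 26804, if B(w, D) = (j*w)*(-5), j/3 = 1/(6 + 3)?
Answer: 60559/3 ≈ 20186.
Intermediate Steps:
j = ⅓ (j = 3/(6 + 3) = 3/9 = 3*(⅑) = ⅓ ≈ 0.33333)
B(w, D) = -5*w/3 (B(w, D) = (w/3)*(-5) = -5*w/3)
(-6556 + B(37, -23)) + 26804 = (-6556 - 5/3*37) + 26804 = (-6556 - 185/3) + 26804 = -19853/3 + 26804 = 60559/3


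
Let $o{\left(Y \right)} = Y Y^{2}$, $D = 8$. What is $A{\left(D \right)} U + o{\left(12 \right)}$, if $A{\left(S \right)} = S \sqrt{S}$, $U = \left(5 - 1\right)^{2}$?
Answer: $1728 + 256 \sqrt{2} \approx 2090.0$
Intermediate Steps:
$U = 16$ ($U = 4^{2} = 16$)
$A{\left(S \right)} = S^{\frac{3}{2}}$
$o{\left(Y \right)} = Y^{3}$
$A{\left(D \right)} U + o{\left(12 \right)} = 8^{\frac{3}{2}} \cdot 16 + 12^{3} = 16 \sqrt{2} \cdot 16 + 1728 = 256 \sqrt{2} + 1728 = 1728 + 256 \sqrt{2}$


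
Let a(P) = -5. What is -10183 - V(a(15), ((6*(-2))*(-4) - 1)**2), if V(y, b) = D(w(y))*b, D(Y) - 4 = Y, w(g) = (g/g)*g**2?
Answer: -74244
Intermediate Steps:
w(g) = g**2 (w(g) = 1*g**2 = g**2)
D(Y) = 4 + Y
V(y, b) = b*(4 + y**2) (V(y, b) = (4 + y**2)*b = b*(4 + y**2))
-10183 - V(a(15), ((6*(-2))*(-4) - 1)**2) = -10183 - ((6*(-2))*(-4) - 1)**2*(4 + (-5)**2) = -10183 - (-12*(-4) - 1)**2*(4 + 25) = -10183 - (48 - 1)**2*29 = -10183 - 47**2*29 = -10183 - 2209*29 = -10183 - 1*64061 = -10183 - 64061 = -74244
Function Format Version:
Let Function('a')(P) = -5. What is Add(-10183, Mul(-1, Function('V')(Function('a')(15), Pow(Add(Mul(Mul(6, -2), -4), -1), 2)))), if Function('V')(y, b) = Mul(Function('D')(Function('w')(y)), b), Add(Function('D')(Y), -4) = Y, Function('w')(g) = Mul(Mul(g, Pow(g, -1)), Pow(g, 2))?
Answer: -74244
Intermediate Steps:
Function('w')(g) = Pow(g, 2) (Function('w')(g) = Mul(1, Pow(g, 2)) = Pow(g, 2))
Function('D')(Y) = Add(4, Y)
Function('V')(y, b) = Mul(b, Add(4, Pow(y, 2))) (Function('V')(y, b) = Mul(Add(4, Pow(y, 2)), b) = Mul(b, Add(4, Pow(y, 2))))
Add(-10183, Mul(-1, Function('V')(Function('a')(15), Pow(Add(Mul(Mul(6, -2), -4), -1), 2)))) = Add(-10183, Mul(-1, Mul(Pow(Add(Mul(Mul(6, -2), -4), -1), 2), Add(4, Pow(-5, 2))))) = Add(-10183, Mul(-1, Mul(Pow(Add(Mul(-12, -4), -1), 2), Add(4, 25)))) = Add(-10183, Mul(-1, Mul(Pow(Add(48, -1), 2), 29))) = Add(-10183, Mul(-1, Mul(Pow(47, 2), 29))) = Add(-10183, Mul(-1, Mul(2209, 29))) = Add(-10183, Mul(-1, 64061)) = Add(-10183, -64061) = -74244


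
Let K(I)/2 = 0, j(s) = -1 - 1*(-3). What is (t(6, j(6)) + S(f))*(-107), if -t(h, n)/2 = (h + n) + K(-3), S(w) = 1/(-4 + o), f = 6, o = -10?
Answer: 24075/14 ≈ 1719.6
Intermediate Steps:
j(s) = 2 (j(s) = -1 + 3 = 2)
K(I) = 0 (K(I) = 2*0 = 0)
S(w) = -1/14 (S(w) = 1/(-4 - 10) = 1/(-14) = -1/14)
t(h, n) = -2*h - 2*n (t(h, n) = -2*((h + n) + 0) = -2*(h + n) = -2*h - 2*n)
(t(6, j(6)) + S(f))*(-107) = ((-2*6 - 2*2) - 1/14)*(-107) = ((-12 - 4) - 1/14)*(-107) = (-16 - 1/14)*(-107) = -225/14*(-107) = 24075/14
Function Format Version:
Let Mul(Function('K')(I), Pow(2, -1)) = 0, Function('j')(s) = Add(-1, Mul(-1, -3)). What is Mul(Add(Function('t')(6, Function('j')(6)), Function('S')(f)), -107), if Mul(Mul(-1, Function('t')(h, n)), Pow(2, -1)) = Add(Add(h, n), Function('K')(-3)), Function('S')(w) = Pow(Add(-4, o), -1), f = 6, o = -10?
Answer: Rational(24075, 14) ≈ 1719.6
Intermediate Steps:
Function('j')(s) = 2 (Function('j')(s) = Add(-1, 3) = 2)
Function('K')(I) = 0 (Function('K')(I) = Mul(2, 0) = 0)
Function('S')(w) = Rational(-1, 14) (Function('S')(w) = Pow(Add(-4, -10), -1) = Pow(-14, -1) = Rational(-1, 14))
Function('t')(h, n) = Add(Mul(-2, h), Mul(-2, n)) (Function('t')(h, n) = Mul(-2, Add(Add(h, n), 0)) = Mul(-2, Add(h, n)) = Add(Mul(-2, h), Mul(-2, n)))
Mul(Add(Function('t')(6, Function('j')(6)), Function('S')(f)), -107) = Mul(Add(Add(Mul(-2, 6), Mul(-2, 2)), Rational(-1, 14)), -107) = Mul(Add(Add(-12, -4), Rational(-1, 14)), -107) = Mul(Add(-16, Rational(-1, 14)), -107) = Mul(Rational(-225, 14), -107) = Rational(24075, 14)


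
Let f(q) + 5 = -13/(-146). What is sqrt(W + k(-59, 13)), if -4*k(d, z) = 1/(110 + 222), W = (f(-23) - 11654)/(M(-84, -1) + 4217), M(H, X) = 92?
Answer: I*sqrt(29517339919328851)/104432924 ≈ 1.6451*I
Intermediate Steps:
f(q) = -717/146 (f(q) = -5 - 13/(-146) = -5 - 13*(-1/146) = -5 + 13/146 = -717/146)
W = -1702201/629114 (W = (-717/146 - 11654)/(92 + 4217) = -1702201/146/4309 = -1702201/146*1/4309 = -1702201/629114 ≈ -2.7057)
k(d, z) = -1/1328 (k(d, z) = -1/(4*(110 + 222)) = -1/4/332 = -1/4*1/332 = -1/1328)
sqrt(W + k(-59, 13)) = sqrt(-1702201/629114 - 1/1328) = sqrt(-1130576021/417731696) = I*sqrt(29517339919328851)/104432924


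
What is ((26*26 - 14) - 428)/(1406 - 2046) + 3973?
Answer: 1271243/320 ≈ 3972.6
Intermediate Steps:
((26*26 - 14) - 428)/(1406 - 2046) + 3973 = ((676 - 14) - 428)/(-640) + 3973 = (662 - 428)*(-1/640) + 3973 = 234*(-1/640) + 3973 = -117/320 + 3973 = 1271243/320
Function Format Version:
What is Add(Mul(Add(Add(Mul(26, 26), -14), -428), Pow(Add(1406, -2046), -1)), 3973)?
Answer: Rational(1271243, 320) ≈ 3972.6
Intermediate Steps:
Add(Mul(Add(Add(Mul(26, 26), -14), -428), Pow(Add(1406, -2046), -1)), 3973) = Add(Mul(Add(Add(676, -14), -428), Pow(-640, -1)), 3973) = Add(Mul(Add(662, -428), Rational(-1, 640)), 3973) = Add(Mul(234, Rational(-1, 640)), 3973) = Add(Rational(-117, 320), 3973) = Rational(1271243, 320)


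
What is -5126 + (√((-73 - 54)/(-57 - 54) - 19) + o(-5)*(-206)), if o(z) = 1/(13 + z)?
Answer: -20607/4 + I*√220002/111 ≈ -5151.8 + 4.2256*I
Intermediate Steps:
-5126 + (√((-73 - 54)/(-57 - 54) - 19) + o(-5)*(-206)) = -5126 + (√((-73 - 54)/(-57 - 54) - 19) - 206/(13 - 5)) = -5126 + (√(-127/(-111) - 19) - 206/8) = -5126 + (√(-127*(-1/111) - 19) + (⅛)*(-206)) = -5126 + (√(127/111 - 19) - 103/4) = -5126 + (√(-1982/111) - 103/4) = -5126 + (I*√220002/111 - 103/4) = -5126 + (-103/4 + I*√220002/111) = -20607/4 + I*√220002/111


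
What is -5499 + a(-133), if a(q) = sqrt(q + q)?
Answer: -5499 + I*sqrt(266) ≈ -5499.0 + 16.31*I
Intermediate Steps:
a(q) = sqrt(2)*sqrt(q) (a(q) = sqrt(2*q) = sqrt(2)*sqrt(q))
-5499 + a(-133) = -5499 + sqrt(2)*sqrt(-133) = -5499 + sqrt(2)*(I*sqrt(133)) = -5499 + I*sqrt(266)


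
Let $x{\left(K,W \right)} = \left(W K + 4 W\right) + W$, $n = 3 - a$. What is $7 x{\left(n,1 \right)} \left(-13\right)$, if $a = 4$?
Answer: $-364$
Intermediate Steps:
$n = -1$ ($n = 3 - 4 = -1$)
$x{\left(K,W \right)} = 5 W + K W$ ($x{\left(K,W \right)} = \left(K W + 4 W\right) + W = \left(4 W + K W\right) + W = 5 W + K W$)
$7 x{\left(n,1 \right)} \left(-13\right) = 7 \cdot 1 \left(5 - 1\right) \left(-13\right) = 7 \cdot 1 \cdot 4 \left(-13\right) = 7 \cdot 4 \left(-13\right) = 28 \left(-13\right) = -364$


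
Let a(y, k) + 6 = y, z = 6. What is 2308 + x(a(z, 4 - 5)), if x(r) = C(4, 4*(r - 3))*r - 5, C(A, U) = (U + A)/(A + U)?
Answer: 2303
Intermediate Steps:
a(y, k) = -6 + y
C(A, U) = 1 (C(A, U) = (A + U)/(A + U) = 1)
x(r) = -5 + r (x(r) = 1*r - 5 = r - 5 = -5 + r)
2308 + x(a(z, 4 - 5)) = 2308 + (-5 + (-6 + 6)) = 2308 + (-5 + 0) = 2308 - 5 = 2303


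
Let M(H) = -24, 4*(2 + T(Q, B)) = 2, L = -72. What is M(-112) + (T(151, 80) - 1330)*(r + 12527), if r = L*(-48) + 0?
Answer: -42562777/2 ≈ -2.1281e+7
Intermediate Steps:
T(Q, B) = -3/2 (T(Q, B) = -2 + (¼)*2 = -2 + ½ = -3/2)
r = 3456 (r = -72*(-48) + 0 = 3456 + 0 = 3456)
M(-112) + (T(151, 80) - 1330)*(r + 12527) = -24 + (-3/2 - 1330)*(3456 + 12527) = -24 - 2663/2*15983 = -24 - 42562729/2 = -42562777/2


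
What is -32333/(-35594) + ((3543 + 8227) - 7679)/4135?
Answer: 279312009/147181190 ≈ 1.8977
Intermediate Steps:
-32333/(-35594) + ((3543 + 8227) - 7679)/4135 = -32333*(-1/35594) + (11770 - 7679)*(1/4135) = 32333/35594 + 4091*(1/4135) = 32333/35594 + 4091/4135 = 279312009/147181190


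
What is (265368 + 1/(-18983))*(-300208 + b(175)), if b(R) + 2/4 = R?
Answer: -3022825957009781/37966 ≈ -7.9619e+10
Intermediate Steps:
b(R) = -½ + R
(265368 + 1/(-18983))*(-300208 + b(175)) = (265368 + 1/(-18983))*(-300208 + (-½ + 175)) = (265368 - 1/18983)*(-300208 + 349/2) = (5037480743/18983)*(-600067/2) = -3022825957009781/37966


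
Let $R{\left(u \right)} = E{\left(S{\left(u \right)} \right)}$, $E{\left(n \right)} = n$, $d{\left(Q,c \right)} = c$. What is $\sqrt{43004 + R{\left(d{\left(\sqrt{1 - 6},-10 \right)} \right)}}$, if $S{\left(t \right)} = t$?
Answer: $\sqrt{42994} \approx 207.35$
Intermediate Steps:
$R{\left(u \right)} = u$
$\sqrt{43004 + R{\left(d{\left(\sqrt{1 - 6},-10 \right)} \right)}} = \sqrt{43004 - 10} = \sqrt{42994}$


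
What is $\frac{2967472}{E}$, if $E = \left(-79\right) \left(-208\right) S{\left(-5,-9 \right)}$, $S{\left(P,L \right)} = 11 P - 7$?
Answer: $- \frac{185467}{63674} \approx -2.9128$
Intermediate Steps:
$S{\left(P,L \right)} = -7 + 11 P$
$E = -1018784$ ($E = \left(-79\right) \left(-208\right) \left(-7 + 11 \left(-5\right)\right) = 16432 \left(-7 - 55\right) = 16432 \left(-62\right) = -1018784$)
$\frac{2967472}{E} = \frac{2967472}{-1018784} = 2967472 \left(- \frac{1}{1018784}\right) = - \frac{185467}{63674}$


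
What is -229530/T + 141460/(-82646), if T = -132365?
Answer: 24538348/1093943779 ≈ 0.022431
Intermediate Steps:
-229530/T + 141460/(-82646) = -229530/(-132365) + 141460/(-82646) = -229530*(-1/132365) + 141460*(-1/82646) = 45906/26473 - 70730/41323 = 24538348/1093943779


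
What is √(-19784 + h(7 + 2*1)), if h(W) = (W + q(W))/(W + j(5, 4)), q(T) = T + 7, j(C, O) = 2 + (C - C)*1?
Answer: I*√2393589/11 ≈ 140.65*I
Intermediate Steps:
j(C, O) = 2 (j(C, O) = 2 + 0*1 = 2 + 0 = 2)
q(T) = 7 + T
h(W) = (7 + 2*W)/(2 + W) (h(W) = (W + (7 + W))/(W + 2) = (7 + 2*W)/(2 + W))
√(-19784 + h(7 + 2*1)) = √(-19784 + (7 + 2*(7 + 2*1))/(2 + (7 + 2*1))) = √(-19784 + (7 + 2*(7 + 2))/(2 + (7 + 2))) = √(-19784 + (7 + 2*9)/(2 + 9)) = √(-19784 + (7 + 18)/11) = √(-19784 + (1/11)*25) = √(-19784 + 25/11) = √(-217599/11) = I*√2393589/11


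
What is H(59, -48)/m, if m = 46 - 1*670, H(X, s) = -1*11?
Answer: 11/624 ≈ 0.017628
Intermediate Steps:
H(X, s) = -11
m = -624 (m = 46 - 670 = -624)
H(59, -48)/m = -11/(-624) = -11*(-1/624) = 11/624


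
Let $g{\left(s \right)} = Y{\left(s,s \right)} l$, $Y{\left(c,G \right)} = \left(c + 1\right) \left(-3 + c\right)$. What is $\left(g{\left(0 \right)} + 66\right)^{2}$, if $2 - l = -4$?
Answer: $2304$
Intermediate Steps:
$l = 6$ ($l = 2 - -4 = 2 + 4 = 6$)
$Y{\left(c,G \right)} = \left(1 + c\right) \left(-3 + c\right)$
$g{\left(s \right)} = -18 - 12 s + 6 s^{2}$ ($g{\left(s \right)} = \left(-3 + s^{2} - 2 s\right) 6 = -18 - 12 s + 6 s^{2}$)
$\left(g{\left(0 \right)} + 66\right)^{2} = \left(\left(-18 - 0 + 6 \cdot 0^{2}\right) + 66\right)^{2} = \left(\left(-18 + 0 + 6 \cdot 0\right) + 66\right)^{2} = \left(\left(-18 + 0 + 0\right) + 66\right)^{2} = \left(-18 + 66\right)^{2} = 48^{2} = 2304$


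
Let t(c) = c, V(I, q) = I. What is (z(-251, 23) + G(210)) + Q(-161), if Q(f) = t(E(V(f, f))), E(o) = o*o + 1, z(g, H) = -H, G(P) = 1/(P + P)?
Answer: 10877581/420 ≈ 25899.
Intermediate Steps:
G(P) = 1/(2*P)
E(o) = 1 + o² (E(o) = o² + 1 = 1 + o²)
Q(f) = 1 + f²
(z(-251, 23) + G(210)) + Q(-161) = (-1*23 + (½)/210) + (1 + (-161)²) = (-23 + (½)*(1/210)) + (1 + 25921) = (-23 + 1/420) + 25922 = -9659/420 + 25922 = 10877581/420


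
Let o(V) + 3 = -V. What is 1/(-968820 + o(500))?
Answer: -1/969323 ≈ -1.0316e-6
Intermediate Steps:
o(V) = -3 - V
1/(-968820 + o(500)) = 1/(-968820 + (-3 - 1*500)) = 1/(-968820 + (-3 - 500)) = 1/(-968820 - 503) = 1/(-969323) = -1/969323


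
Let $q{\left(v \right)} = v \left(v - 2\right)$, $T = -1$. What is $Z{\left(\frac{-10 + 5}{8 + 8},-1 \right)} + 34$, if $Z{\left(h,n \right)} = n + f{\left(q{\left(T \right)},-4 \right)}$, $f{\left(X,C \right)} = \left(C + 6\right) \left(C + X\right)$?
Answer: $31$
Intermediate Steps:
$q{\left(v \right)} = v \left(-2 + v\right)$
$f{\left(X,C \right)} = \left(6 + C\right) \left(C + X\right)$
$Z{\left(h,n \right)} = -2 + n$ ($Z{\left(h,n \right)} = n + \left(\left(-4\right)^{2} + 6 \left(-4\right) + 6 \left(- (-2 - 1)\right) - 4 \left(- (-2 - 1)\right)\right) = n + \left(16 - 24 + 6 \left(\left(-1\right) \left(-3\right)\right) - 4 \left(\left(-1\right) \left(-3\right)\right)\right) = n + \left(16 - 24 + 6 \cdot 3 - 12\right) = n + \left(16 - 24 + 18 - 12\right) = n - 2 = -2 + n$)
$Z{\left(\frac{-10 + 5}{8 + 8},-1 \right)} + 34 = \left(-2 - 1\right) + 34 = -3 + 34 = 31$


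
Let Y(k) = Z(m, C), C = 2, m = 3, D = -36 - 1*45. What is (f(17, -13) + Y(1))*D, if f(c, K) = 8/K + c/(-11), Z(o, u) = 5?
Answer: -32886/143 ≈ -229.97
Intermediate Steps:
D = -81 (D = -36 - 45 = -81)
Y(k) = 5
f(c, K) = 8/K - c/11 (f(c, K) = 8/K + c*(-1/11) = 8/K - c/11)
(f(17, -13) + Y(1))*D = ((8/(-13) - 1/11*17) + 5)*(-81) = ((8*(-1/13) - 17/11) + 5)*(-81) = ((-8/13 - 17/11) + 5)*(-81) = (-309/143 + 5)*(-81) = (406/143)*(-81) = -32886/143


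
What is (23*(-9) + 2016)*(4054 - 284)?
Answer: 6819930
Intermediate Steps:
(23*(-9) + 2016)*(4054 - 284) = (-207 + 2016)*3770 = 1809*3770 = 6819930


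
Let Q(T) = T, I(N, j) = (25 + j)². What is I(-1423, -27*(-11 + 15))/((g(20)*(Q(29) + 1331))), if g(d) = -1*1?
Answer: -6889/1360 ≈ -5.0654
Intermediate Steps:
g(d) = -1
I(-1423, -27*(-11 + 15))/((g(20)*(Q(29) + 1331))) = (25 - 27*(-11 + 15))²/((-(29 + 1331))) = (25 - 27*4)²/((-1*1360)) = (25 - 108)²/(-1360) = (-83)²*(-1/1360) = 6889*(-1/1360) = -6889/1360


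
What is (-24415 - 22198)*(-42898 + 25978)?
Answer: 788691960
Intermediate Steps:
(-24415 - 22198)*(-42898 + 25978) = -46613*(-16920) = 788691960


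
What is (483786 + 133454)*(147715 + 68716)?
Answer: 133589870440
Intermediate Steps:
(483786 + 133454)*(147715 + 68716) = 617240*216431 = 133589870440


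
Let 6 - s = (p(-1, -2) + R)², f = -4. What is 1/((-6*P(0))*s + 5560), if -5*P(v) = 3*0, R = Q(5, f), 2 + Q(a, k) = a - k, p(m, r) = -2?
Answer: 1/5560 ≈ 0.00017986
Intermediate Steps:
Q(a, k) = -2 + a - k (Q(a, k) = -2 + (a - k) = -2 + a - k)
R = 7 (R = -2 + 5 - 1*(-4) = -2 + 5 + 4 = 7)
P(v) = 0 (P(v) = -3*0/5 = -⅕*0 = 0)
s = -19 (s = 6 - (-2 + 7)² = 6 - 1*5² = 6 - 1*25 = 6 - 25 = -19)
1/((-6*P(0))*s + 5560) = 1/(-6*0*(-19) + 5560) = 1/(0*(-19) + 5560) = 1/(0 + 5560) = 1/5560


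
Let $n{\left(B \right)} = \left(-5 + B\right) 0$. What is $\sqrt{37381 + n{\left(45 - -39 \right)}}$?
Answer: $\sqrt{37381} \approx 193.34$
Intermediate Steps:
$n{\left(B \right)} = 0$
$\sqrt{37381 + n{\left(45 - -39 \right)}} = \sqrt{37381 + 0} = \sqrt{37381}$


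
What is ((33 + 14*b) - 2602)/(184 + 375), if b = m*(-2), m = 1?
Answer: -2597/559 ≈ -4.6458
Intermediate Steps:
b = -2 (b = 1*(-2) = -2)
((33 + 14*b) - 2602)/(184 + 375) = ((33 + 14*(-2)) - 2602)/(184 + 375) = ((33 - 28) - 2602)/559 = (5 - 2602)*(1/559) = -2597*1/559 = -2597/559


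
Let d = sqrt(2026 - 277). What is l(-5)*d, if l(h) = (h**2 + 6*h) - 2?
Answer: -7*sqrt(1749) ≈ -292.75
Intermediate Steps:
d = sqrt(1749) ≈ 41.821
l(h) = -2 + h**2 + 6*h
l(-5)*d = (-2 + (-5)**2 + 6*(-5))*sqrt(1749) = (-2 + 25 - 30)*sqrt(1749) = -7*sqrt(1749)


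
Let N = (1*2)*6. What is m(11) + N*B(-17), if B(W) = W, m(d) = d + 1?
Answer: -192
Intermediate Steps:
m(d) = 1 + d
N = 12 (N = 2*6 = 12)
m(11) + N*B(-17) = (1 + 11) + 12*(-17) = 12 - 204 = -192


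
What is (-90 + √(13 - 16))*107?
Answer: -9630 + 107*I*√3 ≈ -9630.0 + 185.33*I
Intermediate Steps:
(-90 + √(13 - 16))*107 = (-90 + √(-3))*107 = (-90 + I*√3)*107 = -9630 + 107*I*√3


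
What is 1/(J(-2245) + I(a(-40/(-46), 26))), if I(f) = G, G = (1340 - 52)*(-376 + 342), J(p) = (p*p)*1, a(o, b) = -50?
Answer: 1/4996233 ≈ 2.0015e-7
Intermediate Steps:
J(p) = p² (J(p) = p²*1 = p²)
G = -43792 (G = 1288*(-34) = -43792)
I(f) = -43792
1/(J(-2245) + I(a(-40/(-46), 26))) = 1/((-2245)² - 43792) = 1/(5040025 - 43792) = 1/4996233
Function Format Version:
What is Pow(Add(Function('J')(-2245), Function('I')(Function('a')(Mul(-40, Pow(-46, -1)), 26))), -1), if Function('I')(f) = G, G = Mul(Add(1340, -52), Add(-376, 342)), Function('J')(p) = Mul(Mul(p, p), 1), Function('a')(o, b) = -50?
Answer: Rational(1, 4996233) ≈ 2.0015e-7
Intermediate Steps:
Function('J')(p) = Pow(p, 2) (Function('J')(p) = Mul(Pow(p, 2), 1) = Pow(p, 2))
G = -43792 (G = Mul(1288, -34) = -43792)
Function('I')(f) = -43792
Pow(Add(Function('J')(-2245), Function('I')(Function('a')(Mul(-40, Pow(-46, -1)), 26))), -1) = Pow(Add(Pow(-2245, 2), -43792), -1) = Pow(Add(5040025, -43792), -1) = Pow(4996233, -1) = Rational(1, 4996233)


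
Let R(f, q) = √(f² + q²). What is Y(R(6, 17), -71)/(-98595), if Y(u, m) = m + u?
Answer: 71/98595 - √13/19719 ≈ 0.00053727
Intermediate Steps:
Y(R(6, 17), -71)/(-98595) = (-71 + √(6² + 17²))/(-98595) = (-71 + √(36 + 289))*(-1/98595) = (-71 + √325)*(-1/98595) = (-71 + 5*√13)*(-1/98595) = 71/98595 - √13/19719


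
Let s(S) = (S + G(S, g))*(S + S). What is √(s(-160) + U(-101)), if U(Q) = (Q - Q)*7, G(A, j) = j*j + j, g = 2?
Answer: 8*√770 ≈ 221.99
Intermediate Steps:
G(A, j) = j + j² (G(A, j) = j² + j = j + j²)
s(S) = 2*S*(6 + S) (s(S) = (S + 2*(1 + 2))*(S + S) = (S + 2*3)*(2*S) = (S + 6)*(2*S) = (6 + S)*(2*S) = 2*S*(6 + S))
U(Q) = 0 (U(Q) = 0*7 = 0)
√(s(-160) + U(-101)) = √(2*(-160)*(6 - 160) + 0) = √(2*(-160)*(-154) + 0) = √(49280 + 0) = √49280 = 8*√770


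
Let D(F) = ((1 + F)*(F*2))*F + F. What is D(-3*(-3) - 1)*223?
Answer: 258680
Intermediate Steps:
D(F) = F + 2*F**2*(1 + F) (D(F) = ((1 + F)*(2*F))*F + F = (2*F*(1 + F))*F + F = 2*F**2*(1 + F) + F = F + 2*F**2*(1 + F))
D(-3*(-3) - 1)*223 = ((-3*(-3) - 1)*(1 + 2*(-3*(-3) - 1) + 2*(-3*(-3) - 1)**2))*223 = ((9 - 1)*(1 + 2*(9 - 1) + 2*(9 - 1)**2))*223 = (8*(1 + 2*8 + 2*8**2))*223 = (8*(1 + 16 + 2*64))*223 = (8*(1 + 16 + 128))*223 = (8*145)*223 = 1160*223 = 258680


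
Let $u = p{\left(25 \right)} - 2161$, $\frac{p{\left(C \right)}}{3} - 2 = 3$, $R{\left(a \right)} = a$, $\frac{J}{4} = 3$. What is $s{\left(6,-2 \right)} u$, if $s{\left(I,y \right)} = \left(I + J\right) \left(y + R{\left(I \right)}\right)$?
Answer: $-154512$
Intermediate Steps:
$J = 12$ ($J = 4 \cdot 3 = 12$)
$p{\left(C \right)} = 15$ ($p{\left(C \right)} = 6 + 3 \cdot 3 = 6 + 9 = 15$)
$u = -2146$ ($u = 15 - 2161 = -2146$)
$s{\left(I,y \right)} = \left(12 + I\right) \left(I + y\right)$ ($s{\left(I,y \right)} = \left(I + 12\right) \left(y + I\right) = \left(12 + I\right) \left(I + y\right)$)
$s{\left(6,-2 \right)} u = \left(6^{2} + 12 \cdot 6 + 12 \left(-2\right) + 6 \left(-2\right)\right) \left(-2146\right) = \left(36 + 72 - 24 - 12\right) \left(-2146\right) = 72 \left(-2146\right) = -154512$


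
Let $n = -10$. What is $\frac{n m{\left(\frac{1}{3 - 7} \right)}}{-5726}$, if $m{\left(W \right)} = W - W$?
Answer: $0$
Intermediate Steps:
$m{\left(W \right)} = 0$
$\frac{n m{\left(\frac{1}{3 - 7} \right)}}{-5726} = \frac{\left(-10\right) 0}{-5726} = 0 \left(- \frac{1}{5726}\right) = 0$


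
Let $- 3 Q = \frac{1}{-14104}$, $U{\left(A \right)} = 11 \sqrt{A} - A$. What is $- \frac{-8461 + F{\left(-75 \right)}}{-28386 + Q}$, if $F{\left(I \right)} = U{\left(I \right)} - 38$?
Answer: $- \frac{356436288}{1201068431} + \frac{2327160 i \sqrt{3}}{1201068431} \approx -0.29677 + 0.003356 i$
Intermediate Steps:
$U{\left(A \right)} = - A + 11 \sqrt{A}$
$F{\left(I \right)} = -38 - I + 11 \sqrt{I}$ ($F{\left(I \right)} = \left(- I + 11 \sqrt{I}\right) - 38 = -38 - I + 11 \sqrt{I}$)
$Q = \frac{1}{42312}$ ($Q = - \frac{1}{3 \left(-14104\right)} = \left(- \frac{1}{3}\right) \left(- \frac{1}{14104}\right) = \frac{1}{42312} \approx 2.3634 \cdot 10^{-5}$)
$- \frac{-8461 + F{\left(-75 \right)}}{-28386 + Q} = - \frac{-8461 - \left(-37 - 55 i \sqrt{3}\right)}{-28386 + \frac{1}{42312}} = - \frac{-8461 + \left(-38 + 75 + 11 \cdot 5 i \sqrt{3}\right)}{- \frac{1201068431}{42312}} = - \frac{\left(-8461 + \left(-38 + 75 + 55 i \sqrt{3}\right)\right) \left(-42312\right)}{1201068431} = - \frac{\left(-8461 + \left(37 + 55 i \sqrt{3}\right)\right) \left(-42312\right)}{1201068431} = - \frac{\left(-8424 + 55 i \sqrt{3}\right) \left(-42312\right)}{1201068431} = - (\frac{356436288}{1201068431} - \frac{2327160 i \sqrt{3}}{1201068431}) = - \frac{356436288}{1201068431} + \frac{2327160 i \sqrt{3}}{1201068431}$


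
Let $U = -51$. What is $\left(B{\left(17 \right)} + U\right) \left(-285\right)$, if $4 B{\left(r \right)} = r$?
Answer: $\frac{53295}{4} \approx 13324.0$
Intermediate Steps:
$B{\left(r \right)} = \frac{r}{4}$
$\left(B{\left(17 \right)} + U\right) \left(-285\right) = \left(\frac{1}{4} \cdot 17 - 51\right) \left(-285\right) = \left(\frac{17}{4} - 51\right) \left(-285\right) = \left(- \frac{187}{4}\right) \left(-285\right) = \frac{53295}{4}$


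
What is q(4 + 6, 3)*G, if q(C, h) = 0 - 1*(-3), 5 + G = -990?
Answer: -2985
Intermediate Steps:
G = -995 (G = -5 - 990 = -995)
q(C, h) = 3 (q(C, h) = 0 + 3 = 3)
q(4 + 6, 3)*G = 3*(-995) = -2985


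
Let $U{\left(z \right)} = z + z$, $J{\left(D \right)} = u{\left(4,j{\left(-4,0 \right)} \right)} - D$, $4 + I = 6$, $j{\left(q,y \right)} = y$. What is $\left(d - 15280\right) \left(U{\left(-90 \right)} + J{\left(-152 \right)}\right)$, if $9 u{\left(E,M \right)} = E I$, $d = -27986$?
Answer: $\frac{3518968}{3} \approx 1.173 \cdot 10^{6}$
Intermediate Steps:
$I = 2$ ($I = -4 + 6 = 2$)
$u{\left(E,M \right)} = \frac{2 E}{9}$ ($u{\left(E,M \right)} = \frac{E 2}{9} = \frac{2 E}{9}$)
$J{\left(D \right)} = \frac{8}{9} - D$ ($J{\left(D \right)} = \frac{2}{9} \cdot 4 - D = \frac{8}{9} - D$)
$U{\left(z \right)} = 2 z$
$\left(d - 15280\right) \left(U{\left(-90 \right)} + J{\left(-152 \right)}\right) = \left(-27986 - 15280\right) \left(2 \left(-90\right) + \left(\frac{8}{9} - -152\right)\right) = - 43266 \left(-180 + \left(\frac{8}{9} + 152\right)\right) = - 43266 \left(-180 + \frac{1376}{9}\right) = \left(-43266\right) \left(- \frac{244}{9}\right) = \frac{3518968}{3}$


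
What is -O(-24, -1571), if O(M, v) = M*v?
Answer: -37704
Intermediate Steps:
-O(-24, -1571) = -(-24)*(-1571) = -1*37704 = -37704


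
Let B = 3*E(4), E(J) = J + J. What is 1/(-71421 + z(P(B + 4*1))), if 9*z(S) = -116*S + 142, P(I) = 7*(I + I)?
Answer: -3/229373 ≈ -1.3079e-5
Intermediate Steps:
E(J) = 2*J
B = 24 (B = 3*(2*4) = 3*8 = 24)
P(I) = 14*I (P(I) = 7*(2*I) = 14*I)
z(S) = 142/9 - 116*S/9 (z(S) = (-116*S + 142)/9 = (142 - 116*S)/9 = 142/9 - 116*S/9)
1/(-71421 + z(P(B + 4*1))) = 1/(-71421 + (142/9 - 1624*(24 + 4*1)/9)) = 1/(-71421 + (142/9 - 1624*(24 + 4)/9)) = 1/(-71421 + (142/9 - 1624*28/9)) = 1/(-71421 + (142/9 - 116/9*392)) = 1/(-71421 + (142/9 - 45472/9)) = 1/(-71421 - 15110/3) = 1/(-229373/3) = -3/229373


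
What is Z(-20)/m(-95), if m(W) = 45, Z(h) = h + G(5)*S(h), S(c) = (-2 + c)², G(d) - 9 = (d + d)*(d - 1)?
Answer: 23696/45 ≈ 526.58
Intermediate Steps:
G(d) = 9 + 2*d*(-1 + d) (G(d) = 9 + (d + d)*(d - 1) = 9 + (2*d)*(-1 + d) = 9 + 2*d*(-1 + d))
Z(h) = h + 49*(-2 + h)² (Z(h) = h + (9 - 2*5 + 2*5²)*(-2 + h)² = h + (9 - 10 + 2*25)*(-2 + h)² = h + (9 - 10 + 50)*(-2 + h)² = h + 49*(-2 + h)²)
Z(-20)/m(-95) = (-20 + 49*(-2 - 20)²)/45 = (-20 + 49*(-22)²)*(1/45) = (-20 + 49*484)*(1/45) = (-20 + 23716)*(1/45) = 23696*(1/45) = 23696/45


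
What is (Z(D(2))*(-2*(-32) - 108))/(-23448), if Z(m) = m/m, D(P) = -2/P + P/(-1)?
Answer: 11/5862 ≈ 0.0018765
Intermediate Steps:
D(P) = -P - 2/P (D(P) = -2/P + P*(-1) = -2/P - P = -P - 2/P)
Z(m) = 1
(Z(D(2))*(-2*(-32) - 108))/(-23448) = (1*(-2*(-32) - 108))/(-23448) = (1*(64 - 108))*(-1/23448) = (1*(-44))*(-1/23448) = -44*(-1/23448) = 11/5862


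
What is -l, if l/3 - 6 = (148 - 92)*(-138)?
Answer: 23166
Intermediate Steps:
l = -23166 (l = 18 + 3*((148 - 92)*(-138)) = 18 + 3*(56*(-138)) = 18 + 3*(-7728) = 18 - 23184 = -23166)
-l = -1*(-23166) = 23166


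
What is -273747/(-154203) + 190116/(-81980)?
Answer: -572889874/1053463495 ≈ -0.54382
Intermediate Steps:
-273747/(-154203) + 190116/(-81980) = -273747*(-1/154203) + 190116*(-1/81980) = 91249/51401 - 47529/20495 = -572889874/1053463495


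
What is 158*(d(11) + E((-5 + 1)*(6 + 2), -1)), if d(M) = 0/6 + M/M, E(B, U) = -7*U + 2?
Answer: 1580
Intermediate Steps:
E(B, U) = 2 - 7*U
d(M) = 1 (d(M) = 0*(⅙) + 1 = 0 + 1 = 1)
158*(d(11) + E((-5 + 1)*(6 + 2), -1)) = 158*(1 + (2 - 7*(-1))) = 158*(1 + (2 + 7)) = 158*(1 + 9) = 158*10 = 1580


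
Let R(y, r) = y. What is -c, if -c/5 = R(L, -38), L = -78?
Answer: -390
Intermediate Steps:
c = 390 (c = -5*(-78) = 390)
-c = -1*390 = -390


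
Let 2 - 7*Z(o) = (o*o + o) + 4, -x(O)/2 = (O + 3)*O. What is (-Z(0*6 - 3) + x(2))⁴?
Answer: 303595776/2401 ≈ 1.2645e+5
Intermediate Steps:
x(O) = -2*O*(3 + O) (x(O) = -2*(O + 3)*O = -2*(3 + O)*O = -2*O*(3 + O))
Z(o) = -2/7 - o/7 - o²/7 (Z(o) = 2/7 - ((o*o + o) + 4)/7 = 2/7 - ((o² + o) + 4)/7 = 2/7 - ((o + o²) + 4)/7 = 2/7 - (4 + o + o²)/7 = 2/7 + (-4/7 - o/7 - o²/7) = -2/7 - o/7 - o²/7)
(-Z(0*6 - 3) + x(2))⁴ = (-(-2/7 - (0*6 - 3)/7 - (0*6 - 3)²/7) - 2*2*(3 + 2))⁴ = (-(-2/7 - (0 - 3)/7 - (0 - 3)²/7) - 2*2*5)⁴ = (-(-2/7 - ⅐*(-3) - ⅐*(-3)²) - 20)⁴ = (-(-2/7 + 3/7 - ⅐*9) - 20)⁴ = (-(-2/7 + 3/7 - 9/7) - 20)⁴ = (-1*(-8/7) - 20)⁴ = (8/7 - 20)⁴ = (-132/7)⁴ = 303595776/2401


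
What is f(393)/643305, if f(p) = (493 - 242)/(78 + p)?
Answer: 251/302996655 ≈ 8.2839e-7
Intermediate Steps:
f(p) = 251/(78 + p)
f(393)/643305 = (251/(78 + 393))/643305 = (251/471)*(1/643305) = 251/302996655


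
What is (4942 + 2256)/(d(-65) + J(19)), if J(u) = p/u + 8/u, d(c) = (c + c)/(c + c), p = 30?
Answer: 7198/3 ≈ 2399.3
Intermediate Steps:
d(c) = 1 (d(c) = (2*c)/((2*c)) = (2*c)*(1/(2*c)) = 1)
J(u) = 38/u (J(u) = 30/u + 8/u = 38/u)
(4942 + 2256)/(d(-65) + J(19)) = (4942 + 2256)/(1 + 38/19) = 7198/(1 + 38*(1/19)) = 7198/(1 + 2) = 7198/3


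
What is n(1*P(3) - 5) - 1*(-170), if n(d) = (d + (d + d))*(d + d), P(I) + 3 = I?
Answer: 320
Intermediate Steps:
P(I) = -3 + I
n(d) = 6*d² (n(d) = (d + 2*d)*(2*d) = (3*d)*(2*d) = 6*d²)
n(1*P(3) - 5) - 1*(-170) = 6*(1*(-3 + 3) - 5)² - 1*(-170) = 6*(1*0 - 5)² + 170 = 6*(0 - 5)² + 170 = 6*(-5)² + 170 = 6*25 + 170 = 150 + 170 = 320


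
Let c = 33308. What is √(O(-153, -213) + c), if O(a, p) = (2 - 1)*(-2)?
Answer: √33306 ≈ 182.50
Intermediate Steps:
O(a, p) = -2 (O(a, p) = 1*(-2) = -2)
√(O(-153, -213) + c) = √(-2 + 33308) = √33306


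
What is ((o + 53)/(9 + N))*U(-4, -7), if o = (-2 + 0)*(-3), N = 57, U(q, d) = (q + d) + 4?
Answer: -413/66 ≈ -6.2576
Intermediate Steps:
U(q, d) = 4 + d + q (U(q, d) = (d + q) + 4 = 4 + d + q)
o = 6 (o = -2*(-3) = 6)
((o + 53)/(9 + N))*U(-4, -7) = ((6 + 53)/(9 + 57))*(4 - 7 - 4) = (59/66)*(-7) = -413/66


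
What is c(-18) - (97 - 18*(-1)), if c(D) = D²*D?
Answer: -5947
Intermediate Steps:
c(D) = D³
c(-18) - (97 - 18*(-1)) = (-18)³ - (97 - 18*(-1)) = -5832 - (97 + 18) = -5832 - 1*115 = -5832 - 115 = -5947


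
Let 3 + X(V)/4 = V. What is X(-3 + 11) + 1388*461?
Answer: 639888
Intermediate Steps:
X(V) = -12 + 4*V
X(-3 + 11) + 1388*461 = (-12 + 4*(-3 + 11)) + 1388*461 = (-12 + 4*8) + 639868 = (-12 + 32) + 639868 = 20 + 639868 = 639888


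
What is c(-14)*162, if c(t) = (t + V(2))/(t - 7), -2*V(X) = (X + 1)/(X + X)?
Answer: 3105/28 ≈ 110.89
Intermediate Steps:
V(X) = -(1 + X)/(4*X) (V(X) = -(X + 1)/(2*(X + X)) = -(1 + X)/(2*(2*X)) = -(1 + X)*1/(2*X)/2 = -(1 + X)/(4*X))
c(t) = (-3/8 + t)/(-7 + t) (c(t) = (t + (¼)*(-1 - 1*2)/2)/(t - 7) = (t + (¼)*(½)*(-1 - 2))/(-7 + t) = (t + (¼)*(½)*(-3))/(-7 + t) = (t - 3/8)/(-7 + t) = (-3/8 + t)/(-7 + t))
c(-14)*162 = ((-3/8 - 14)/(-7 - 14))*162 = (-115/8/(-21))*162 = -1/21*(-115/8)*162 = (115/168)*162 = 3105/28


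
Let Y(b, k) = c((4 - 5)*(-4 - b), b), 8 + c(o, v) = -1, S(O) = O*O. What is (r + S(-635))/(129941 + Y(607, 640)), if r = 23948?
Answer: 427173/129932 ≈ 3.2877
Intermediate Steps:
S(O) = O**2
c(o, v) = -9 (c(o, v) = -8 - 1 = -9)
Y(b, k) = -9
(r + S(-635))/(129941 + Y(607, 640)) = (23948 + (-635)**2)/(129941 - 9) = (23948 + 403225)/129932 = 427173*(1/129932) = 427173/129932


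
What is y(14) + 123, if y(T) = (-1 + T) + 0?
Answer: 136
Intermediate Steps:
y(T) = -1 + T
y(14) + 123 = (-1 + 14) + 123 = 13 + 123 = 136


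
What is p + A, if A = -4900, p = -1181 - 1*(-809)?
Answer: -5272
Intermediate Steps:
p = -372 (p = -1181 + 809 = -372)
p + A = -372 - 4900 = -5272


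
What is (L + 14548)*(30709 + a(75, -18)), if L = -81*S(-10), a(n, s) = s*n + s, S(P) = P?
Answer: 450619078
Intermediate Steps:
a(n, s) = s + n*s (a(n, s) = n*s + s = s + n*s)
L = 810 (L = -81*(-10) = 810)
(L + 14548)*(30709 + a(75, -18)) = (810 + 14548)*(30709 - 18*(1 + 75)) = 15358*(30709 - 18*76) = 15358*(30709 - 1368) = 15358*29341 = 450619078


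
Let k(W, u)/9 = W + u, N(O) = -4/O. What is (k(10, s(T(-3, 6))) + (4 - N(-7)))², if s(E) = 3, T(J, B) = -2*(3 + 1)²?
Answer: 710649/49 ≈ 14503.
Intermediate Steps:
T(J, B) = -32 (T(J, B) = -2*4² = -2*16 = -32)
k(W, u) = 9*W + 9*u (k(W, u) = 9*(W + u) = 9*W + 9*u)
(k(10, s(T(-3, 6))) + (4 - N(-7)))² = ((9*10 + 9*3) + (4 - (-4)/(-7)))² = ((90 + 27) + (4 - (-4)*(-1)/7))² = (117 + (4 - 1*4/7))² = (117 + (4 - 4/7))² = (117 + 24/7)² = (843/7)² = 710649/49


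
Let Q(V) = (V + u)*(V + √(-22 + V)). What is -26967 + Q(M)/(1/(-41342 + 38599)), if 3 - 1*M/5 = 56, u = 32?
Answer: -169393502 + 639119*I*√287 ≈ -1.6939e+8 + 1.0827e+7*I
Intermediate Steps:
M = -265 (M = 15 - 5*56 = 15 - 280 = -265)
Q(V) = (32 + V)*(V + √(-22 + V)) (Q(V) = (V + 32)*(V + √(-22 + V)) = (32 + V)*(V + √(-22 + V)))
-26967 + Q(M)/(1/(-41342 + 38599)) = -26967 + ((-265)² + 32*(-265) + 32*√(-22 - 265) - 265*√(-22 - 265))/(1/(-41342 + 38599)) = -26967 + (70225 - 8480 + 32*√(-287) - 265*I*√287)/(1/(-2743)) = -26967 + (70225 - 8480 + 32*(I*√287) - 265*I*√287)/(-1/2743) = -26967 + (70225 - 8480 + 32*I*√287 - 265*I*√287)*(-2743) = -26967 + (61745 - 233*I*√287)*(-2743) = -26967 + (-169366535 + 639119*I*√287) = -169393502 + 639119*I*√287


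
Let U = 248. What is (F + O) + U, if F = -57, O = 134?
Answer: 325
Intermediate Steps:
(F + O) + U = (-57 + 134) + 248 = 77 + 248 = 325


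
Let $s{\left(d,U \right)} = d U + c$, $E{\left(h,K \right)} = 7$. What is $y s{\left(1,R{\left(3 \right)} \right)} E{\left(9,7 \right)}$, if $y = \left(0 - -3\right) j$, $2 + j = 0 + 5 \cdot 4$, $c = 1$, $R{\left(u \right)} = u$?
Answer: $1512$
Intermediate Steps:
$j = 18$ ($j = -2 + \left(0 + 5 \cdot 4\right) = -2 + \left(0 + 20\right) = -2 + 20 = 18$)
$y = 54$ ($y = \left(0 - -3\right) 18 = \left(0 + 3\right) 18 = 3 \cdot 18 = 54$)
$s{\left(d,U \right)} = 1 + U d$ ($s{\left(d,U \right)} = d U + 1 = U d + 1 = 1 + U d$)
$y s{\left(1,R{\left(3 \right)} \right)} E{\left(9,7 \right)} = 54 \left(1 + 3 \cdot 1\right) 7 = 54 \left(1 + 3\right) 7 = 54 \cdot 4 \cdot 7 = 216 \cdot 7 = 1512$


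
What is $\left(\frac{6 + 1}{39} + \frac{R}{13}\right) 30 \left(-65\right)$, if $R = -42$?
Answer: $5950$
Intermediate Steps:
$\left(\frac{6 + 1}{39} + \frac{R}{13}\right) 30 \left(-65\right) = \left(\frac{6 + 1}{39} - \frac{42}{13}\right) 30 \left(-65\right) = \left(7 \cdot \frac{1}{39} - \frac{42}{13}\right) 30 \left(-65\right) = \left(\frac{7}{39} - \frac{42}{13}\right) 30 \left(-65\right) = \left(- \frac{119}{39}\right) 30 \left(-65\right) = \left(- \frac{1190}{13}\right) \left(-65\right) = 5950$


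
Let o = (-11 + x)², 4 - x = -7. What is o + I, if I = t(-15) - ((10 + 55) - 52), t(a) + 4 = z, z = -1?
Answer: -18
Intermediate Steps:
x = 11 (x = 4 - 1*(-7) = 4 + 7 = 11)
t(a) = -5 (t(a) = -4 - 1 = -5)
o = 0 (o = (-11 + 11)² = 0² = 0)
I = -18 (I = -5 - ((10 + 55) - 52) = -5 - (65 - 52) = -5 - 1*13 = -5 - 13 = -18)
o + I = 0 - 18 = -18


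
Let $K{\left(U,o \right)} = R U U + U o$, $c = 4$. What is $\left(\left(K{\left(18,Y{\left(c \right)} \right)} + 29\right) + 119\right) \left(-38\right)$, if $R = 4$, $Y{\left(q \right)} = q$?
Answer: $-57608$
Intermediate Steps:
$K{\left(U,o \right)} = 4 U^{2} + U o$ ($K{\left(U,o \right)} = 4 U U + U o = 4 U^{2} + U o$)
$\left(\left(K{\left(18,Y{\left(c \right)} \right)} + 29\right) + 119\right) \left(-38\right) = \left(\left(18 \left(4 + 4 \cdot 18\right) + 29\right) + 119\right) \left(-38\right) = \left(\left(18 \left(4 + 72\right) + 29\right) + 119\right) \left(-38\right) = \left(\left(18 \cdot 76 + 29\right) + 119\right) \left(-38\right) = \left(\left(1368 + 29\right) + 119\right) \left(-38\right) = \left(1397 + 119\right) \left(-38\right) = 1516 \left(-38\right) = -57608$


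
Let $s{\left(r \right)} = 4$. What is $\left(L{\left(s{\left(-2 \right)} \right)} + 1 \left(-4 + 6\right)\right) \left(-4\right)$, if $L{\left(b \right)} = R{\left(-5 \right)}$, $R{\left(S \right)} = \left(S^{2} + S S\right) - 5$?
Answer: $-188$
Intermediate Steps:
$R{\left(S \right)} = -5 + 2 S^{2}$ ($R{\left(S \right)} = \left(S^{2} + S^{2}\right) - 5 = 2 S^{2} - 5 = -5 + 2 S^{2}$)
$L{\left(b \right)} = 45$ ($L{\left(b \right)} = -5 + 2 \left(-5\right)^{2} = -5 + 2 \cdot 25 = -5 + 50 = 45$)
$\left(L{\left(s{\left(-2 \right)} \right)} + 1 \left(-4 + 6\right)\right) \left(-4\right) = \left(45 + 1 \left(-4 + 6\right)\right) \left(-4\right) = \left(45 + 1 \cdot 2\right) \left(-4\right) = \left(45 + 2\right) \left(-4\right) = 47 \left(-4\right) = -188$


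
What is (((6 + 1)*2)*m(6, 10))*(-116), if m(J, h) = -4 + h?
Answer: -9744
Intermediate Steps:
(((6 + 1)*2)*m(6, 10))*(-116) = (((6 + 1)*2)*(-4 + 10))*(-116) = ((7*2)*6)*(-116) = (14*6)*(-116) = 84*(-116) = -9744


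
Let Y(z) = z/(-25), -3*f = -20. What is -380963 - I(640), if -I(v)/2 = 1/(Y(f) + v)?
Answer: -1827860459/4798 ≈ -3.8096e+5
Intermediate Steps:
f = 20/3 (f = -⅓*(-20) = 20/3 ≈ 6.6667)
Y(z) = -z/25 (Y(z) = z*(-1/25) = -z/25)
I(v) = -2/(-4/15 + v) (I(v) = -2/(-1/25*20/3 + v) = -2/(-4/15 + v))
-380963 - I(640) = -380963 - (-30)/(-4 + 15*640) = -380963 - (-30)/(-4 + 9600) = -380963 - (-30)/9596 = -380963 - 1*(-15/4798) = -380963 + 15/4798 = -1827860459/4798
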